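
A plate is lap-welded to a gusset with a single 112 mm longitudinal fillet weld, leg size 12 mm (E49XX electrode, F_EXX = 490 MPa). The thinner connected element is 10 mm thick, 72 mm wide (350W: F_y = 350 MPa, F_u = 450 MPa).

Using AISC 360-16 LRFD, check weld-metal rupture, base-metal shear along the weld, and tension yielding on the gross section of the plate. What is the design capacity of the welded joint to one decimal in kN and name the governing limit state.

Weld metal: throat = 0.707×12 = 8.484 mm, L = 112 mm. φR_n = 0.75 × 0.6 × 490 × 8.484 × 112 = 209.5 kN.
Base metal shear (10 mm plate): yield φR_n = 1.0×0.6×350×10×112 = 235.2 kN; rupture φR_n = 0.75×0.6×450×10×112 = 226.8 kN; take 226.8 kN (rupture).
Tension yield (gross): A_g = 72×10 = 720 mm². φR_n = 0.90 × 350 × 720 = 226.8 kN.
Governing: min(209.5, 226.8, 226.8) = 209.5 kN → weld metal.

209.5 kN (weld metal governs)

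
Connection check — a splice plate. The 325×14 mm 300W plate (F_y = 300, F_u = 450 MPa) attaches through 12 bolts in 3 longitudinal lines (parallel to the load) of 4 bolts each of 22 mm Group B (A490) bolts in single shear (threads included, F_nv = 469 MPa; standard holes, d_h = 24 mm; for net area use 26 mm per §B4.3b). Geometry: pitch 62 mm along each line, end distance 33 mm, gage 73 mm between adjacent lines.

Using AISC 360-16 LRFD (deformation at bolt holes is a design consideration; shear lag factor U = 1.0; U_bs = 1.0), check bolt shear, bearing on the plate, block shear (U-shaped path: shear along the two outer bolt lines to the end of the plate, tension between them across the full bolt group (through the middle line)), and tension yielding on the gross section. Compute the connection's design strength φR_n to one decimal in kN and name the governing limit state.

1169.9 kN (block shear governs)

Bolt shear: A_b = π(22)²/4 = 380.13 mm². φR_n = 0.75 × 469 × 380.13 × 12 × 1 = 1604.5 kN.
Bearing (14 mm plate, F_u = 450 MPa): end bolts L_c = 33 − 24/2 = 21, R_n = min(1.2×21×14×450, 2.4×22×14×450) = 158.76 kN/bolt; interior L_c = 62 − 24 = 38, R_n = 287.28 kN/bolt. φR_n = 0.75 × (3×158.76 + 9×287.28) = 2296.4 kN.
Block shear: shear path 2×[33+3×62] = 2×219 mm, A_gv = 6132, A_nv = 2×(219 − 3.5×26)×14 = 3584 mm²; tension across gage: (146 − 2×26)×14 = 1316 mm². R_n = min(0.6×450×3584, 0.6×300×6132) + 1.0×450×1316 = min(967.68, 1103.8) + 592.2 = 1559.9 kN. φR_n = 0.75 × 1559.9 = 1169.9 kN.
Tension yield (gross): A_g = 325×14 = 4550 mm². φR_n = 0.90 × 300 × 4550 = 1228.5 kN.
Governing: min(1604.5, 2296.4, 1169.9, 1228.5) = 1169.9 kN → block shear.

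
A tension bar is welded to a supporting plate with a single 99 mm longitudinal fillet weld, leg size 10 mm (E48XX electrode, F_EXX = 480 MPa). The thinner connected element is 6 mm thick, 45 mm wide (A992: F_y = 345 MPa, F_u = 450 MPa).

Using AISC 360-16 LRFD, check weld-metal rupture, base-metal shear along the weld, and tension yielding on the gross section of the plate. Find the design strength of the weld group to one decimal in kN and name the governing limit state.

83.8 kN (gross-section yield governs)

Weld metal: throat = 0.707×10 = 7.07 mm, L = 99 mm. φR_n = 0.75 × 0.6 × 480 × 7.07 × 99 = 151.2 kN.
Base metal shear (6 mm plate): yield φR_n = 1.0×0.6×345×6×99 = 123.0 kN; rupture φR_n = 0.75×0.6×450×6×99 = 120.3 kN; take 120.3 kN (rupture).
Tension yield (gross): A_g = 45×6 = 270 mm². φR_n = 0.90 × 345 × 270 = 83.8 kN.
Governing: min(151.2, 120.3, 83.8) = 83.8 kN → gross-section yield.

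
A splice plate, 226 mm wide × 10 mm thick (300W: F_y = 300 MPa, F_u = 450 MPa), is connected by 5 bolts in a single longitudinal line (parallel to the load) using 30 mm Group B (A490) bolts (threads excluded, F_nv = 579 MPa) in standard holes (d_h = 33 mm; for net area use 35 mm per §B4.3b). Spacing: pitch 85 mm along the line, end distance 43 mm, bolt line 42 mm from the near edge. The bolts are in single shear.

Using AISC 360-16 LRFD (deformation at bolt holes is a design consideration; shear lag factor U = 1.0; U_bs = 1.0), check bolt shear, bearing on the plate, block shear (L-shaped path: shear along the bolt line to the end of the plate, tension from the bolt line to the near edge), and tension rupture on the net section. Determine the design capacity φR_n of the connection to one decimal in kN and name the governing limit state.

539.3 kN (block shear governs)

Bolt shear: A_b = π(30)²/4 = 706.86 mm². φR_n = 0.75 × 579 × 706.86 × 5 × 1 = 1534.8 kN.
Bearing (10 mm plate, F_u = 450 MPa): end bolts L_c = 43 − 33/2 = 26.5, R_n = min(1.2×26.5×10×450, 2.4×30×10×450) = 143.1 kN/bolt; interior L_c = 85 − 33 = 52, R_n = 280.8 kN/bolt. φR_n = 0.75 × (1×143.1 + 4×280.8) = 949.7 kN.
Block shear: shear path 1×[43+4×85] = 1×383 mm, A_gv = 3830, A_nv = 1×(383 − 4.5×35)×10 = 2255 mm²; tension to near edge: (42 − 0.5×35)×10 = 245 mm². R_n = min(0.6×450×2255, 0.6×300×3830) + 1.0×450×245 = min(608.85, 689.4) + 110.25 = 719.1 kN. φR_n = 0.75 × 719.1 = 539.3 kN.
Tension rupture (net): A_n = (226 − 1×35)×10 = 1910 mm² (U = 1.0, A_e = A_n). φR_n = 0.75 × 450 × 1910 = 644.6 kN.
Governing: min(1534.8, 949.7, 539.3, 644.6) = 539.3 kN → block shear.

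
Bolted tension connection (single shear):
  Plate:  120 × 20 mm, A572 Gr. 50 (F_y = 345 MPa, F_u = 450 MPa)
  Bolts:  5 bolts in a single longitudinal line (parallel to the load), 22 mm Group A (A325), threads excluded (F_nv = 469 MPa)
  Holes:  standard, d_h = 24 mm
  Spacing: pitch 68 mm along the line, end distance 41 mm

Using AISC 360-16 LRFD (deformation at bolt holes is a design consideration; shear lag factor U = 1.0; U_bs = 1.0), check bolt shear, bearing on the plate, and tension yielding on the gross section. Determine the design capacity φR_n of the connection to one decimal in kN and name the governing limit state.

668.6 kN (bolt shear governs)

Bolt shear: A_b = π(22)²/4 = 380.13 mm². φR_n = 0.75 × 469 × 380.13 × 5 × 1 = 668.6 kN.
Bearing (20 mm plate, F_u = 450 MPa): end bolts L_c = 41 − 24/2 = 29, R_n = min(1.2×29×20×450, 2.4×22×20×450) = 313.2 kN/bolt; interior L_c = 68 − 24 = 44, R_n = 475.2 kN/bolt. φR_n = 0.75 × (1×313.2 + 4×475.2) = 1660.5 kN.
Tension yield (gross): A_g = 120×20 = 2400 mm². φR_n = 0.90 × 345 × 2400 = 745.2 kN.
Governing: min(668.6, 1660.5, 745.2) = 668.6 kN → bolt shear.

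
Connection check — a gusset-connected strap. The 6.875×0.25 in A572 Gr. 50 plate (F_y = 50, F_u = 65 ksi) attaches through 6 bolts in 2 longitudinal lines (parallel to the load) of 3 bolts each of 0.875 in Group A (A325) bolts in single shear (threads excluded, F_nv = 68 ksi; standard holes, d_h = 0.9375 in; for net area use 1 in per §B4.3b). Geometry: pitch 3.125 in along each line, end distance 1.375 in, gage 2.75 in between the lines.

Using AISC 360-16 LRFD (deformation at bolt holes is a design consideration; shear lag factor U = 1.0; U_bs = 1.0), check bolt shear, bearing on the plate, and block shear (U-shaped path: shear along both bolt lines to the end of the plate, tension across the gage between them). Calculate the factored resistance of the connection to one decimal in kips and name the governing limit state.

96.3 kips (block shear governs)

Bolt shear: A_b = π(0.875)²/4 = 0.60132 in². φR_n = 0.75 × 68 × 0.60132 × 6 × 1 = 184.0 kips.
Bearing (0.25 in plate, F_u = 65 ksi): end bolts L_c = 1.375 − 0.9375/2 = 0.90625, R_n = min(1.2×0.90625×0.25×65, 2.4×0.875×0.25×65) = 17.672 kips/bolt; interior L_c = 3.125 − 0.9375 = 2.1875, R_n = 34.125 kips/bolt. φR_n = 0.75 × (2×17.672 + 4×34.125) = 128.9 kips.
Block shear: shear path 2×[1.375+2×3.125] = 2×7.625 in, A_gv = 3.8125, A_nv = 2×(7.625 − 2.5×1)×0.25 = 2.5625 in²; tension across gage: (2.75 − 1×1)×0.25 = 0.4375 in². R_n = min(0.6×65×2.5625, 0.6×50×3.8125) + 1.0×65×0.4375 = min(99.938, 114.38) + 28.438 = 128.38 kips. φR_n = 0.75 × 128.38 = 96.3 kips.
Governing: min(184.0, 128.9, 96.3) = 96.3 kips → block shear.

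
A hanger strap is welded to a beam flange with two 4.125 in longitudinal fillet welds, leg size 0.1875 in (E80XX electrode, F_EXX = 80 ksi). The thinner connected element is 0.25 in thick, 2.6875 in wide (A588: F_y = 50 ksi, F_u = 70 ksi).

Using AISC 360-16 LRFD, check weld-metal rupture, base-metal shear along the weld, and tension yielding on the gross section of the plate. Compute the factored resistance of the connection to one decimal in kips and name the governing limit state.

Weld metal: throat = 0.707×0.1875 = 0.13256 in, L = 2×4.125 = 8.25 in. φR_n = 0.75 × 0.6 × 80 × 0.13256 × 8.25 = 39.4 kips.
Base metal shear (0.25 in plate): yield φR_n = 1.0×0.6×50×0.25×8.25 = 61.9 kips; rupture φR_n = 0.75×0.6×70×0.25×8.25 = 65.0 kips; take 61.9 kips (yield).
Tension yield (gross): A_g = 2.6875×0.25 = 0.67188 in². φR_n = 0.90 × 50 × 0.67188 = 30.2 kips.
Governing: min(39.4, 61.9, 30.2) = 30.2 kips → gross-section yield.

30.2 kips (gross-section yield governs)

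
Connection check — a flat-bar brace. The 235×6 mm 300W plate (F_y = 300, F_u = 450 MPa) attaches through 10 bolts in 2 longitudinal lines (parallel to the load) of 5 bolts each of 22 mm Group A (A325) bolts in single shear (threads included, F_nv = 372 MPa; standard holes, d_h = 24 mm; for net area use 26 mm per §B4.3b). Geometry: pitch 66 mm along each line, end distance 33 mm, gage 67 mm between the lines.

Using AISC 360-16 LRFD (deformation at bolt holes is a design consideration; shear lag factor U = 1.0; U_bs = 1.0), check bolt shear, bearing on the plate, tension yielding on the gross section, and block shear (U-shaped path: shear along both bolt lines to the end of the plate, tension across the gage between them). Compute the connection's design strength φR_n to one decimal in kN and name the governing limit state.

Bolt shear: A_b = π(22)²/4 = 380.13 mm². φR_n = 0.75 × 372 × 380.13 × 10 × 1 = 1060.6 kN.
Bearing (6 mm plate, F_u = 450 MPa): end bolts L_c = 33 − 24/2 = 21, R_n = min(1.2×21×6×450, 2.4×22×6×450) = 68.04 kN/bolt; interior L_c = 66 − 24 = 42, R_n = 136.08 kN/bolt. φR_n = 0.75 × (2×68.04 + 8×136.08) = 918.5 kN.
Tension yield (gross): A_g = 235×6 = 1410 mm². φR_n = 0.90 × 300 × 1410 = 380.7 kN.
Block shear: shear path 2×[33+4×66] = 2×297 mm, A_gv = 3564, A_nv = 2×(297 − 4.5×26)×6 = 2160 mm²; tension across gage: (67 − 1×26)×6 = 246 mm². R_n = min(0.6×450×2160, 0.6×300×3564) + 1.0×450×246 = min(583.2, 641.52) + 110.7 = 693.9 kN. φR_n = 0.75 × 693.9 = 520.4 kN.
Governing: min(1060.6, 918.5, 380.7, 520.4) = 380.7 kN → gross-section yield.

380.7 kN (gross-section yield governs)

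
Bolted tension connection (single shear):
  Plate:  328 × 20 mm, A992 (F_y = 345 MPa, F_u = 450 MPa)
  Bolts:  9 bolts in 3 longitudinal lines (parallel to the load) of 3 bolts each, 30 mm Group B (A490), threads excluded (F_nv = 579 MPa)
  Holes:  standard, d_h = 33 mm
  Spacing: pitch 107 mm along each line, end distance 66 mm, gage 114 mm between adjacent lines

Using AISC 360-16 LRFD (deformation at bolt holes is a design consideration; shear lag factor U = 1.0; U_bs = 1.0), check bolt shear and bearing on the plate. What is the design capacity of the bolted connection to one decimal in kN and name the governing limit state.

2762.6 kN (bolt shear governs)

Bolt shear: A_b = π(30)²/4 = 706.86 mm². φR_n = 0.75 × 579 × 706.86 × 9 × 1 = 2762.6 kN.
Bearing (20 mm plate, F_u = 450 MPa): end bolts L_c = 66 − 33/2 = 49.5, R_n = min(1.2×49.5×20×450, 2.4×30×20×450) = 534.6 kN/bolt; interior L_c = 107 − 33 = 74, R_n = 648 kN/bolt. φR_n = 0.75 × (3×534.6 + 6×648) = 4118.9 kN.
Governing: min(2762.6, 4118.9) = 2762.6 kN → bolt shear.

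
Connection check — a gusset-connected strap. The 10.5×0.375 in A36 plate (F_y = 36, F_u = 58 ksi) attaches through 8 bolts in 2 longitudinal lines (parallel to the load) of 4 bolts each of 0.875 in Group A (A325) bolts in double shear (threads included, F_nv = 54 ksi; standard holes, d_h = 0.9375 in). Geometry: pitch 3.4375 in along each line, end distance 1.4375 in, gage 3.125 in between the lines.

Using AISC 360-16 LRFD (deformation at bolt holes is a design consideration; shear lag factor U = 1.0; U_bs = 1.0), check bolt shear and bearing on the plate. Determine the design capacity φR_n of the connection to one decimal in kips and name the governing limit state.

Bolt shear: A_b = π(0.875)²/4 = 0.60132 in². φR_n = 0.75 × 54 × 0.60132 × 8 × 2 = 389.7 kips.
Bearing (0.375 in plate, F_u = 58 ksi): end bolts L_c = 1.4375 − 0.9375/2 = 0.96875, R_n = min(1.2×0.96875×0.375×58, 2.4×0.875×0.375×58) = 25.284 kips/bolt; interior L_c = 3.4375 − 0.9375 = 2.5, R_n = 45.675 kips/bolt. φR_n = 0.75 × (2×25.284 + 6×45.675) = 243.5 kips.
Governing: min(389.7, 243.5) = 243.5 kips → bearing.

243.5 kips (bearing governs)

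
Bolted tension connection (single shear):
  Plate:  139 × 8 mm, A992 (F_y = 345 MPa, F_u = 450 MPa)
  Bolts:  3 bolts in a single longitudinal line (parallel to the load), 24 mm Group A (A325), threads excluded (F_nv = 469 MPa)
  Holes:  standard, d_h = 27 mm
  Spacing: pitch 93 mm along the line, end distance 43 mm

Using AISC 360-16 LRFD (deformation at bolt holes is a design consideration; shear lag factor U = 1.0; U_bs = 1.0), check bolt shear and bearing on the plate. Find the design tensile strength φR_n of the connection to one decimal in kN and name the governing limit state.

406.6 kN (bearing governs)

Bolt shear: A_b = π(24)²/4 = 452.39 mm². φR_n = 0.75 × 469 × 452.39 × 3 × 1 = 477.4 kN.
Bearing (8 mm plate, F_u = 450 MPa): end bolts L_c = 43 − 27/2 = 29.5, R_n = min(1.2×29.5×8×450, 2.4×24×8×450) = 127.44 kN/bolt; interior L_c = 93 − 27 = 66, R_n = 207.36 kN/bolt. φR_n = 0.75 × (1×127.44 + 2×207.36) = 406.6 kN.
Governing: min(477.4, 406.6) = 406.6 kN → bearing.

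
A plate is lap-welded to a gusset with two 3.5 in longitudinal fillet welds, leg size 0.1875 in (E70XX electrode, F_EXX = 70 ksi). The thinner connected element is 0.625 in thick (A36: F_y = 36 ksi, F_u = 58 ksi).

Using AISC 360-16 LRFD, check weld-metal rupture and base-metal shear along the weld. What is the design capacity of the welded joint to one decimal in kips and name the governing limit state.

29.2 kips (weld metal governs)

Weld metal: throat = 0.707×0.1875 = 0.13256 in, L = 2×3.5 = 7 in. φR_n = 0.75 × 0.6 × 70 × 0.13256 × 7 = 29.2 kips.
Base metal shear (0.625 in plate): yield φR_n = 1.0×0.6×36×0.625×7 = 94.5 kips; rupture φR_n = 0.75×0.6×58×0.625×7 = 114.2 kips; take 94.5 kips (yield).
Governing: min(29.2, 94.5) = 29.2 kips → weld metal.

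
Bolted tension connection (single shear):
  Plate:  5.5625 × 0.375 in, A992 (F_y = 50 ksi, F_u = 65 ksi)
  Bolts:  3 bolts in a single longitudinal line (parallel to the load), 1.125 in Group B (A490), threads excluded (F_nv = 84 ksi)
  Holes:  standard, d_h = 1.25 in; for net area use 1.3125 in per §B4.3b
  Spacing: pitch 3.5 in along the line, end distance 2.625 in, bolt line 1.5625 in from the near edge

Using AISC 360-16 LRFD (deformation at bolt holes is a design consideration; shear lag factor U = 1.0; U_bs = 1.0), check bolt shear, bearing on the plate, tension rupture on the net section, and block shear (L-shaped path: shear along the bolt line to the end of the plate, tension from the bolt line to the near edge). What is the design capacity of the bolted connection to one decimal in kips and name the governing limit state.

Bolt shear: A_b = π(1.125)²/4 = 0.99402 in². φR_n = 0.75 × 84 × 0.99402 × 3 × 1 = 187.9 kips.
Bearing (0.375 in plate, F_u = 65 ksi): end bolts L_c = 2.625 − 1.25/2 = 2, R_n = min(1.2×2×0.375×65, 2.4×1.125×0.375×65) = 58.5 kips/bolt; interior L_c = 3.5 − 1.25 = 2.25, R_n = 65.813 kips/bolt. φR_n = 0.75 × (1×58.5 + 2×65.813) = 142.6 kips.
Tension rupture (net): A_n = (5.5625 − 1×1.3125)×0.375 = 1.5938 in² (U = 1.0, A_e = A_n). φR_n = 0.75 × 65 × 1.5938 = 77.7 kips.
Block shear: shear path 1×[2.625+2×3.5] = 1×9.625 in, A_gv = 3.6094, A_nv = 1×(9.625 − 2.5×1.3125)×0.375 = 2.3789 in²; tension to near edge: (1.5625 − 0.5×1.3125)×0.375 = 0.33984 in². R_n = min(0.6×65×2.3789, 0.6×50×3.6094) + 1.0×65×0.33984 = min(92.777, 108.28) + 22.09 = 114.87 kips. φR_n = 0.75 × 114.87 = 86.2 kips.
Governing: min(187.9, 142.6, 77.7, 86.2) = 77.7 kips → net-section rupture.

77.7 kips (net-section rupture governs)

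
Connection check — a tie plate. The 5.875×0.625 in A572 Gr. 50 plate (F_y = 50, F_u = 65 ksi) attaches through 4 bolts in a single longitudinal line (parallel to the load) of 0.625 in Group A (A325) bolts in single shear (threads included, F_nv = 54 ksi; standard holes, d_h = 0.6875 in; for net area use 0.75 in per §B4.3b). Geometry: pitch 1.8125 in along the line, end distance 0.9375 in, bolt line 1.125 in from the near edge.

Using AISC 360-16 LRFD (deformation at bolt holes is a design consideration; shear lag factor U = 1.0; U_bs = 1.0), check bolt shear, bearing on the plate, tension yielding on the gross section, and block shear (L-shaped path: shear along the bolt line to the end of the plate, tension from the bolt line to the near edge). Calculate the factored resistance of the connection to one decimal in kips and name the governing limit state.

49.7 kips (bolt shear governs)

Bolt shear: A_b = π(0.625)²/4 = 0.3068 in². φR_n = 0.75 × 54 × 0.3068 × 4 × 1 = 49.7 kips.
Bearing (0.625 in plate, F_u = 65 ksi): end bolts L_c = 0.9375 − 0.6875/2 = 0.59375, R_n = min(1.2×0.59375×0.625×65, 2.4×0.625×0.625×65) = 28.945 kips/bolt; interior L_c = 1.8125 − 0.6875 = 1.125, R_n = 54.844 kips/bolt. φR_n = 0.75 × (1×28.945 + 3×54.844) = 145.1 kips.
Tension yield (gross): A_g = 5.875×0.625 = 3.6719 in². φR_n = 0.90 × 50 × 3.6719 = 165.2 kips.
Block shear: shear path 1×[0.9375+3×1.8125] = 1×6.375 in, A_gv = 3.9844, A_nv = 1×(6.375 − 3.5×0.75)×0.625 = 2.3438 in²; tension to near edge: (1.125 − 0.5×0.75)×0.625 = 0.46875 in². R_n = min(0.6×65×2.3438, 0.6×50×3.9844) + 1.0×65×0.46875 = min(91.408, 119.53) + 30.469 = 121.88 kips. φR_n = 0.75 × 121.88 = 91.4 kips.
Governing: min(49.7, 145.1, 165.2, 91.4) = 49.7 kips → bolt shear.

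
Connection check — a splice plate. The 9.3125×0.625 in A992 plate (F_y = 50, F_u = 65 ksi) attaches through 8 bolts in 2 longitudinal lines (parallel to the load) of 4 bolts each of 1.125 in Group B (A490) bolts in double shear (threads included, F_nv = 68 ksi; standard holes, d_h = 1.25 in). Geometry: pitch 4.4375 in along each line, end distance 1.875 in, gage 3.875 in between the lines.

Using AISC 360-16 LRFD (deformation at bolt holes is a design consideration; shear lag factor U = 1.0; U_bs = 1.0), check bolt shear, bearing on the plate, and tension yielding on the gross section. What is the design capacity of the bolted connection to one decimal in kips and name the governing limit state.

261.9 kips (gross-section yield governs)

Bolt shear: A_b = π(1.125)²/4 = 0.99402 in². φR_n = 0.75 × 68 × 0.99402 × 8 × 2 = 811.1 kips.
Bearing (0.625 in plate, F_u = 65 ksi): end bolts L_c = 1.875 − 1.25/2 = 1.25, R_n = min(1.2×1.25×0.625×65, 2.4×1.125×0.625×65) = 60.938 kips/bolt; interior L_c = 4.4375 − 1.25 = 3.1875, R_n = 109.69 kips/bolt. φR_n = 0.75 × (2×60.938 + 6×109.69) = 585.0 kips.
Tension yield (gross): A_g = 9.3125×0.625 = 5.8203 in². φR_n = 0.90 × 50 × 5.8203 = 261.9 kips.
Governing: min(811.1, 585.0, 261.9) = 261.9 kips → gross-section yield.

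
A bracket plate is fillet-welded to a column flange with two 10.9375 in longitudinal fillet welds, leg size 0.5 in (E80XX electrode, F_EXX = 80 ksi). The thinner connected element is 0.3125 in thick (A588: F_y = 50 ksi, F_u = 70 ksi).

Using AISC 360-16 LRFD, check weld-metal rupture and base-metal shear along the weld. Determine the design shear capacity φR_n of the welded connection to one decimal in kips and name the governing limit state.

Weld metal: throat = 0.707×0.5 = 0.3535 in, L = 2×10.9375 = 21.875 in. φR_n = 0.75 × 0.6 × 80 × 0.3535 × 21.875 = 278.4 kips.
Base metal shear (0.3125 in plate): yield φR_n = 1.0×0.6×50×0.3125×21.875 = 205.1 kips; rupture φR_n = 0.75×0.6×70×0.3125×21.875 = 215.3 kips; take 205.1 kips (yield).
Governing: min(278.4, 205.1) = 205.1 kips → base-metal shear.

205.1 kips (base-metal shear governs)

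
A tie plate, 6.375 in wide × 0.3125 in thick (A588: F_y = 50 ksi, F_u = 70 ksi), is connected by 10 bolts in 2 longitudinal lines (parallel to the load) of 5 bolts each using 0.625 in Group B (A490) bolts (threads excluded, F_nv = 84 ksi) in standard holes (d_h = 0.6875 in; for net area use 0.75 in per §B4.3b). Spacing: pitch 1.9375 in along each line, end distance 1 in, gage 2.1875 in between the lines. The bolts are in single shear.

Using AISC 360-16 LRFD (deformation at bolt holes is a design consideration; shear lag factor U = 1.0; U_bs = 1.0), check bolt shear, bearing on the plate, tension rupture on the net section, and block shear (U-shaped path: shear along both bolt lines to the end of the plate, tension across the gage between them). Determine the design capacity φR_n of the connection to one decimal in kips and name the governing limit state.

80.0 kips (net-section rupture governs)

Bolt shear: A_b = π(0.625)²/4 = 0.3068 in². φR_n = 0.75 × 84 × 0.3068 × 10 × 1 = 193.3 kips.
Bearing (0.3125 in plate, F_u = 70 ksi): end bolts L_c = 1 − 0.6875/2 = 0.65625, R_n = min(1.2×0.65625×0.3125×70, 2.4×0.625×0.3125×70) = 17.227 kips/bolt; interior L_c = 1.9375 − 0.6875 = 1.25, R_n = 32.813 kips/bolt. φR_n = 0.75 × (2×17.227 + 8×32.813) = 222.7 kips.
Tension rupture (net): A_n = (6.375 − 2×0.75)×0.3125 = 1.5234 in² (U = 1.0, A_e = A_n). φR_n = 0.75 × 70 × 1.5234 = 80.0 kips.
Block shear: shear path 2×[1+4×1.9375] = 2×8.75 in, A_gv = 5.4688, A_nv = 2×(8.75 − 4.5×0.75)×0.3125 = 3.3594 in²; tension across gage: (2.1875 − 1×0.75)×0.3125 = 0.44922 in². R_n = min(0.6×70×3.3594, 0.6×50×5.4688) + 1.0×70×0.44922 = min(141.09, 164.06) + 31.445 = 172.54 kips. φR_n = 0.75 × 172.54 = 129.4 kips.
Governing: min(193.3, 222.7, 80.0, 129.4) = 80.0 kips → net-section rupture.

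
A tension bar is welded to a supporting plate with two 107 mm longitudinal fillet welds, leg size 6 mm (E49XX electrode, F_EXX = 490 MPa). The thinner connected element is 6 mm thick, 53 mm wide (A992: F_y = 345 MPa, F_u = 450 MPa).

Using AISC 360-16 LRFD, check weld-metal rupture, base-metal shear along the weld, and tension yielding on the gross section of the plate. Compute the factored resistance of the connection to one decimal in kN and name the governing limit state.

98.7 kN (gross-section yield governs)

Weld metal: throat = 0.707×6 = 4.242 mm, L = 2×107 = 214 mm. φR_n = 0.75 × 0.6 × 490 × 4.242 × 214 = 200.2 kN.
Base metal shear (6 mm plate): yield φR_n = 1.0×0.6×345×6×214 = 265.8 kN; rupture φR_n = 0.75×0.6×450×6×214 = 260.0 kN; take 260.0 kN (rupture).
Tension yield (gross): A_g = 53×6 = 318 mm². φR_n = 0.90 × 345 × 318 = 98.7 kN.
Governing: min(200.2, 260.0, 98.7) = 98.7 kN → gross-section yield.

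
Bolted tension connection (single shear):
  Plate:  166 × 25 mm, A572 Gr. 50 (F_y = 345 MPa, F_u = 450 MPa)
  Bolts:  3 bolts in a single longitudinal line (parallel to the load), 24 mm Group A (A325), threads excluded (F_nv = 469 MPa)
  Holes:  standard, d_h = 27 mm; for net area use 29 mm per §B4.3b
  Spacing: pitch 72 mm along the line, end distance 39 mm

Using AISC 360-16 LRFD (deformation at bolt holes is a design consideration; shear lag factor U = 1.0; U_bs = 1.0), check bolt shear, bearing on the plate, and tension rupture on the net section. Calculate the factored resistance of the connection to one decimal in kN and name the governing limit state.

477.4 kN (bolt shear governs)

Bolt shear: A_b = π(24)²/4 = 452.39 mm². φR_n = 0.75 × 469 × 452.39 × 3 × 1 = 477.4 kN.
Bearing (25 mm plate, F_u = 450 MPa): end bolts L_c = 39 − 27/2 = 25.5, R_n = min(1.2×25.5×25×450, 2.4×24×25×450) = 344.25 kN/bolt; interior L_c = 72 − 27 = 45, R_n = 607.5 kN/bolt. φR_n = 0.75 × (1×344.25 + 2×607.5) = 1169.4 kN.
Tension rupture (net): A_n = (166 − 1×29)×25 = 3425 mm² (U = 1.0, A_e = A_n). φR_n = 0.75 × 450 × 3425 = 1155.9 kN.
Governing: min(477.4, 1169.4, 1155.9) = 477.4 kN → bolt shear.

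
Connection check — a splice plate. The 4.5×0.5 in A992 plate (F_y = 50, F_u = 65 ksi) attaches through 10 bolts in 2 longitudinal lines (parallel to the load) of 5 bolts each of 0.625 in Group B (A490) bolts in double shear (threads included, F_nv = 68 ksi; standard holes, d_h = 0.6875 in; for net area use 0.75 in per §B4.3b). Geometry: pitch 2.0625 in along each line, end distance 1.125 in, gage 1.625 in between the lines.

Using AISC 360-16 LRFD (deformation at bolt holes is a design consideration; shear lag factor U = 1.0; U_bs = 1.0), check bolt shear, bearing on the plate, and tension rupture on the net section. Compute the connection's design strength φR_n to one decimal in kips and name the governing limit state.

73.1 kips (net-section rupture governs)

Bolt shear: A_b = π(0.625)²/4 = 0.3068 in². φR_n = 0.75 × 68 × 0.3068 × 10 × 2 = 312.9 kips.
Bearing (0.5 in plate, F_u = 65 ksi): end bolts L_c = 1.125 − 0.6875/2 = 0.78125, R_n = min(1.2×0.78125×0.5×65, 2.4×0.625×0.5×65) = 30.469 kips/bolt; interior L_c = 2.0625 − 0.6875 = 1.375, R_n = 48.75 kips/bolt. φR_n = 0.75 × (2×30.469 + 8×48.75) = 338.2 kips.
Tension rupture (net): A_n = (4.5 − 2×0.75)×0.5 = 1.5 in² (U = 1.0, A_e = A_n). φR_n = 0.75 × 65 × 1.5 = 73.1 kips.
Governing: min(312.9, 338.2, 73.1) = 73.1 kips → net-section rupture.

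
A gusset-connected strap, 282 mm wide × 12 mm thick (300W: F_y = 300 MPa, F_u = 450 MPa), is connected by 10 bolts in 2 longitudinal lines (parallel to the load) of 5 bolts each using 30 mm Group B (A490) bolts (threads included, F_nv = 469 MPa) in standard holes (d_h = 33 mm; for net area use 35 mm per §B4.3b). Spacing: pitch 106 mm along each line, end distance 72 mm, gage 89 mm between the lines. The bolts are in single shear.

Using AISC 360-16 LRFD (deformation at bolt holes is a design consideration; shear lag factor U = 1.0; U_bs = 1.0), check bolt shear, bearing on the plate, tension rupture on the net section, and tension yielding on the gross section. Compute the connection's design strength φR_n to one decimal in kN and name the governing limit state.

858.6 kN (net-section rupture governs)

Bolt shear: A_b = π(30)²/4 = 706.86 mm². φR_n = 0.75 × 469 × 706.86 × 10 × 1 = 2486.4 kN.
Bearing (12 mm plate, F_u = 450 MPa): end bolts L_c = 72 − 33/2 = 55.5, R_n = min(1.2×55.5×12×450, 2.4×30×12×450) = 359.64 kN/bolt; interior L_c = 106 − 33 = 73, R_n = 388.8 kN/bolt. φR_n = 0.75 × (2×359.64 + 8×388.8) = 2872.3 kN.
Tension rupture (net): A_n = (282 − 2×35)×12 = 2544 mm² (U = 1.0, A_e = A_n). φR_n = 0.75 × 450 × 2544 = 858.6 kN.
Tension yield (gross): A_g = 282×12 = 3384 mm². φR_n = 0.90 × 300 × 3384 = 913.7 kN.
Governing: min(2486.4, 2872.3, 858.6, 913.7) = 858.6 kN → net-section rupture.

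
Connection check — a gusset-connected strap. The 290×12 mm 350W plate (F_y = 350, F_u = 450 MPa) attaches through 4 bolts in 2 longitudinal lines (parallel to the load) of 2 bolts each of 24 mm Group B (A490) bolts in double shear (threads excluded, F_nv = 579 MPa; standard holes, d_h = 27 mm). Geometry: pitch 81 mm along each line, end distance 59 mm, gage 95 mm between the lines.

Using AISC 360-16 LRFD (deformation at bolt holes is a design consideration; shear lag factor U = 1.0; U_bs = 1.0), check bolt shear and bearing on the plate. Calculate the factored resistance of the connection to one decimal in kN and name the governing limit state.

Bolt shear: A_b = π(24)²/4 = 452.39 mm². φR_n = 0.75 × 579 × 452.39 × 4 × 2 = 1571.6 kN.
Bearing (12 mm plate, F_u = 450 MPa): end bolts L_c = 59 − 27/2 = 45.5, R_n = min(1.2×45.5×12×450, 2.4×24×12×450) = 294.84 kN/bolt; interior L_c = 81 − 27 = 54, R_n = 311.04 kN/bolt. φR_n = 0.75 × (2×294.84 + 2×311.04) = 908.8 kN.
Governing: min(1571.6, 908.8) = 908.8 kN → bearing.

908.8 kN (bearing governs)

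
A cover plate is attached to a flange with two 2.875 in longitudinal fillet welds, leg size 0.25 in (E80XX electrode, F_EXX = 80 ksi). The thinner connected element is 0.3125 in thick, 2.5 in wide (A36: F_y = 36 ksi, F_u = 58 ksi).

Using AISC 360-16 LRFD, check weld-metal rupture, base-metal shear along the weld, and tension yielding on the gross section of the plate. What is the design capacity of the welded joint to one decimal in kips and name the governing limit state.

25.3 kips (gross-section yield governs)

Weld metal: throat = 0.707×0.25 = 0.17675 in, L = 2×2.875 = 5.75 in. φR_n = 0.75 × 0.6 × 80 × 0.17675 × 5.75 = 36.6 kips.
Base metal shear (0.3125 in plate): yield φR_n = 1.0×0.6×36×0.3125×5.75 = 38.8 kips; rupture φR_n = 0.75×0.6×58×0.3125×5.75 = 46.9 kips; take 38.8 kips (yield).
Tension yield (gross): A_g = 2.5×0.3125 = 0.78125 in². φR_n = 0.90 × 36 × 0.78125 = 25.3 kips.
Governing: min(36.6, 38.8, 25.3) = 25.3 kips → gross-section yield.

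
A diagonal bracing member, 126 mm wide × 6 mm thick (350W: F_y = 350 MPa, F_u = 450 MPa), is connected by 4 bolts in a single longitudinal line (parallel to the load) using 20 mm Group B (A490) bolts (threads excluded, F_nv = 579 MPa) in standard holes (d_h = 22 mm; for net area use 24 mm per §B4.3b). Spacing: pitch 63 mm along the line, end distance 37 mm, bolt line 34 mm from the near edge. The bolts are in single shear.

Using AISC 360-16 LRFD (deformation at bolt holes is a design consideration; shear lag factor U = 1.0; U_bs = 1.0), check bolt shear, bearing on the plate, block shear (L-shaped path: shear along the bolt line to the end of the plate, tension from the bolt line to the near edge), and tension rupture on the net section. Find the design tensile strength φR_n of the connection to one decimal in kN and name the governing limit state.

206.6 kN (net-section rupture governs)

Bolt shear: A_b = π(20)²/4 = 314.16 mm². φR_n = 0.75 × 579 × 314.16 × 4 × 1 = 545.7 kN.
Bearing (6 mm plate, F_u = 450 MPa): end bolts L_c = 37 − 22/2 = 26, R_n = min(1.2×26×6×450, 2.4×20×6×450) = 84.24 kN/bolt; interior L_c = 63 − 22 = 41, R_n = 129.6 kN/bolt. φR_n = 0.75 × (1×84.24 + 3×129.6) = 354.8 kN.
Block shear: shear path 1×[37+3×63] = 1×226 mm, A_gv = 1356, A_nv = 1×(226 − 3.5×24)×6 = 852 mm²; tension to near edge: (34 − 0.5×24)×6 = 132 mm². R_n = min(0.6×450×852, 0.6×350×1356) + 1.0×450×132 = min(230.04, 284.76) + 59.4 = 289.44 kN. φR_n = 0.75 × 289.44 = 217.1 kN.
Tension rupture (net): A_n = (126 − 1×24)×6 = 612 mm² (U = 1.0, A_e = A_n). φR_n = 0.75 × 450 × 612 = 206.6 kN.
Governing: min(545.7, 354.8, 217.1, 206.6) = 206.6 kN → net-section rupture.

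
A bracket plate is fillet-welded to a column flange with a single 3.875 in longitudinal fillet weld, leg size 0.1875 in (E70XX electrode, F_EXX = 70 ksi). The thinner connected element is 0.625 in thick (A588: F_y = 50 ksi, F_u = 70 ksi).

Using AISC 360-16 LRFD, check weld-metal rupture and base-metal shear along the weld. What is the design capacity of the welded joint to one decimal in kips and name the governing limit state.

16.2 kips (weld metal governs)

Weld metal: throat = 0.707×0.1875 = 0.13256 in, L = 3.875 in. φR_n = 0.75 × 0.6 × 70 × 0.13256 × 3.875 = 16.2 kips.
Base metal shear (0.625 in plate): yield φR_n = 1.0×0.6×50×0.625×3.875 = 72.7 kips; rupture φR_n = 0.75×0.6×70×0.625×3.875 = 76.3 kips; take 72.7 kips (yield).
Governing: min(16.2, 72.7) = 16.2 kips → weld metal.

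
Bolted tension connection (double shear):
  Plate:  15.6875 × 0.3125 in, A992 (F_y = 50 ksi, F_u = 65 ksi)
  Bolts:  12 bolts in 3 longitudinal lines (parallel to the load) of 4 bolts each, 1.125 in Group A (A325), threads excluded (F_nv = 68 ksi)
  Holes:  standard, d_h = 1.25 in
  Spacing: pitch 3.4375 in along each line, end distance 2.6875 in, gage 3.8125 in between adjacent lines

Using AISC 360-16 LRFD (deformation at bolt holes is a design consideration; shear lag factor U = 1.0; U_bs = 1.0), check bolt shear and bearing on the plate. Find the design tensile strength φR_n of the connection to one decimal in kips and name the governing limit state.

Bolt shear: A_b = π(1.125)²/4 = 0.99402 in². φR_n = 0.75 × 68 × 0.99402 × 12 × 2 = 1216.7 kips.
Bearing (0.3125 in plate, F_u = 65 ksi): end bolts L_c = 2.6875 − 1.25/2 = 2.0625, R_n = min(1.2×2.0625×0.3125×65, 2.4×1.125×0.3125×65) = 50.273 kips/bolt; interior L_c = 3.4375 − 1.25 = 2.1875, R_n = 53.32 kips/bolt. φR_n = 0.75 × (3×50.273 + 9×53.32) = 473.0 kips.
Governing: min(1216.7, 473.0) = 473.0 kips → bearing.

473.0 kips (bearing governs)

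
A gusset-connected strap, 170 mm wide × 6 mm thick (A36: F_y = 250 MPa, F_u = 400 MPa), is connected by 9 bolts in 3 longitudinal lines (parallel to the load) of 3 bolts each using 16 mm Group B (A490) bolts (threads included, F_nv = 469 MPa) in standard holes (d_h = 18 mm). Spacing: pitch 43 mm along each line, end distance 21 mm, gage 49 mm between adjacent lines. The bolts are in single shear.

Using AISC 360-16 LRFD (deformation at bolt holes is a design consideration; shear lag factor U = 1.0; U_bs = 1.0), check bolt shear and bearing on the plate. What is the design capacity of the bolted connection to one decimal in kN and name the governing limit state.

401.8 kN (bearing governs)

Bolt shear: A_b = π(16)²/4 = 201.06 mm². φR_n = 0.75 × 469 × 201.06 × 9 × 1 = 636.5 kN.
Bearing (6 mm plate, F_u = 400 MPa): end bolts L_c = 21 − 18/2 = 12, R_n = min(1.2×12×6×400, 2.4×16×6×400) = 34.56 kN/bolt; interior L_c = 43 − 18 = 25, R_n = 72 kN/bolt. φR_n = 0.75 × (3×34.56 + 6×72) = 401.8 kN.
Governing: min(636.5, 401.8) = 401.8 kN → bearing.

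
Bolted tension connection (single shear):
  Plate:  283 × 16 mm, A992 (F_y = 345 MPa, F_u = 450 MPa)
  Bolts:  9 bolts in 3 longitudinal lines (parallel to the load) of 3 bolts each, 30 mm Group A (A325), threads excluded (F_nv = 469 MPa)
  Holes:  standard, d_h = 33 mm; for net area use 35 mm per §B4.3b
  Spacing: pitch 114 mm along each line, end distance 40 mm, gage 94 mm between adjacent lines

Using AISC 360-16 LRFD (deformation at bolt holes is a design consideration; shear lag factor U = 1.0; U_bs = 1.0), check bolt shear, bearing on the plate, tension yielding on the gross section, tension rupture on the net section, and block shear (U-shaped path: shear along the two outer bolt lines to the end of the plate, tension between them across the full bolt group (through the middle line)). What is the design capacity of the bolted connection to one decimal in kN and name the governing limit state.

Bolt shear: A_b = π(30)²/4 = 706.86 mm². φR_n = 0.75 × 469 × 706.86 × 9 × 1 = 2237.7 kN.
Bearing (16 mm plate, F_u = 450 MPa): end bolts L_c = 40 − 33/2 = 23.5, R_n = min(1.2×23.5×16×450, 2.4×30×16×450) = 203.04 kN/bolt; interior L_c = 114 − 33 = 81, R_n = 518.4 kN/bolt. φR_n = 0.75 × (3×203.04 + 6×518.4) = 2789.6 kN.
Tension yield (gross): A_g = 283×16 = 4528 mm². φR_n = 0.90 × 345 × 4528 = 1405.9 kN.
Tension rupture (net): A_n = (283 − 3×35)×16 = 2848 mm² (U = 1.0, A_e = A_n). φR_n = 0.75 × 450 × 2848 = 961.2 kN.
Block shear: shear path 2×[40+2×114] = 2×268 mm, A_gv = 8576, A_nv = 2×(268 − 2.5×35)×16 = 5776 mm²; tension across gage: (188 − 2×35)×16 = 1888 mm². R_n = min(0.6×450×5776, 0.6×345×8576) + 1.0×450×1888 = min(1559.5, 1775.2) + 849.6 = 2409.1 kN. φR_n = 0.75 × 2409.1 = 1806.8 kN.
Governing: min(2237.7, 2789.6, 1405.9, 961.2, 1806.8) = 961.2 kN → net-section rupture.

961.2 kN (net-section rupture governs)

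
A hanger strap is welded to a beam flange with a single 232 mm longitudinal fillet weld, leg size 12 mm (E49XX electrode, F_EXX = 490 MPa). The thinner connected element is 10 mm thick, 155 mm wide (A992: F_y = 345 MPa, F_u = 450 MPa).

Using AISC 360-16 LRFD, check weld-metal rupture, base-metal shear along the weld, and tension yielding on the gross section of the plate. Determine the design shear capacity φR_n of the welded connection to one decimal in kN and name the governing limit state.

434.0 kN (weld metal governs)

Weld metal: throat = 0.707×12 = 8.484 mm, L = 232 mm. φR_n = 0.75 × 0.6 × 490 × 8.484 × 232 = 434.0 kN.
Base metal shear (10 mm plate): yield φR_n = 1.0×0.6×345×10×232 = 480.2 kN; rupture φR_n = 0.75×0.6×450×10×232 = 469.8 kN; take 469.8 kN (rupture).
Tension yield (gross): A_g = 155×10 = 1550 mm². φR_n = 0.90 × 345 × 1550 = 481.3 kN.
Governing: min(434.0, 469.8, 481.3) = 434.0 kN → weld metal.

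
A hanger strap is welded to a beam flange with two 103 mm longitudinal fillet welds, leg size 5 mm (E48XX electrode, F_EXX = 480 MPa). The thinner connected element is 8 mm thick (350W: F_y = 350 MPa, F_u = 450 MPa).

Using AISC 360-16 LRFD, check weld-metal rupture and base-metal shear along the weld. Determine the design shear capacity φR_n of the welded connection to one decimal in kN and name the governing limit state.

157.3 kN (weld metal governs)

Weld metal: throat = 0.707×5 = 3.535 mm, L = 2×103 = 206 mm. φR_n = 0.75 × 0.6 × 480 × 3.535 × 206 = 157.3 kN.
Base metal shear (8 mm plate): yield φR_n = 1.0×0.6×350×8×206 = 346.1 kN; rupture φR_n = 0.75×0.6×450×8×206 = 333.7 kN; take 333.7 kN (rupture).
Governing: min(157.3, 333.7) = 157.3 kN → weld metal.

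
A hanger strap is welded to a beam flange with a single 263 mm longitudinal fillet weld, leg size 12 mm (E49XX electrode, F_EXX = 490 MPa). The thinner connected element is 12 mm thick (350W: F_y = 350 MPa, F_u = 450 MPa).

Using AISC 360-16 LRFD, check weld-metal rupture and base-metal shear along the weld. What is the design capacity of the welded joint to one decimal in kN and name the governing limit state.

Weld metal: throat = 0.707×12 = 8.484 mm, L = 263 mm. φR_n = 0.75 × 0.6 × 490 × 8.484 × 263 = 492.0 kN.
Base metal shear (12 mm plate): yield φR_n = 1.0×0.6×350×12×263 = 662.8 kN; rupture φR_n = 0.75×0.6×450×12×263 = 639.1 kN; take 639.1 kN (rupture).
Governing: min(492.0, 639.1) = 492.0 kN → weld metal.

492.0 kN (weld metal governs)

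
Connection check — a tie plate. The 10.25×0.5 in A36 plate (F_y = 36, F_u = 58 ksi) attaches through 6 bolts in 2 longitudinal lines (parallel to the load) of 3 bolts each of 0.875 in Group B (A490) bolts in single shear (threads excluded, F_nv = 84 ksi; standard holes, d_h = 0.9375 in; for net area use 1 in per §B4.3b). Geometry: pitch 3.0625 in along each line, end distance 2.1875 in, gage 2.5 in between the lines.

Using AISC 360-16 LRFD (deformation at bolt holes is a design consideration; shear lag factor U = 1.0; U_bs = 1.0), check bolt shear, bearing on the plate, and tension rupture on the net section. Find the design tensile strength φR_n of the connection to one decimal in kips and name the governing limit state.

179.4 kips (net-section rupture governs)

Bolt shear: A_b = π(0.875)²/4 = 0.60132 in². φR_n = 0.75 × 84 × 0.60132 × 6 × 1 = 227.3 kips.
Bearing (0.5 in plate, F_u = 58 ksi): end bolts L_c = 2.1875 − 0.9375/2 = 1.71875, R_n = min(1.2×1.71875×0.5×58, 2.4×0.875×0.5×58) = 59.813 kips/bolt; interior L_c = 3.0625 − 0.9375 = 2.125, R_n = 60.9 kips/bolt. φR_n = 0.75 × (2×59.813 + 4×60.9) = 272.4 kips.
Tension rupture (net): A_n = (10.25 − 2×1)×0.5 = 4.125 in² (U = 1.0, A_e = A_n). φR_n = 0.75 × 58 × 4.125 = 179.4 kips.
Governing: min(227.3, 272.4, 179.4) = 179.4 kips → net-section rupture.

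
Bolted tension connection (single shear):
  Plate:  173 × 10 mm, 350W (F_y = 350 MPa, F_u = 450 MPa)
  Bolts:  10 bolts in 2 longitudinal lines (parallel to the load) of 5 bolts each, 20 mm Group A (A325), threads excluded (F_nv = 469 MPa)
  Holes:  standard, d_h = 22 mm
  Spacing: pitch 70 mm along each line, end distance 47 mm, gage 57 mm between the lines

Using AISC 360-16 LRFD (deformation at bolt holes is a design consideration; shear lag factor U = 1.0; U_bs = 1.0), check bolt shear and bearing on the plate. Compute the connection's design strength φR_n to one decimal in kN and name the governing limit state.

Bolt shear: A_b = π(20)²/4 = 314.16 mm². φR_n = 0.75 × 469 × 314.16 × 10 × 1 = 1105.1 kN.
Bearing (10 mm plate, F_u = 450 MPa): end bolts L_c = 47 − 22/2 = 36, R_n = min(1.2×36×10×450, 2.4×20×10×450) = 194.4 kN/bolt; interior L_c = 70 − 22 = 48, R_n = 216 kN/bolt. φR_n = 0.75 × (2×194.4 + 8×216) = 1587.6 kN.
Governing: min(1105.1, 1587.6) = 1105.1 kN → bolt shear.

1105.1 kN (bolt shear governs)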